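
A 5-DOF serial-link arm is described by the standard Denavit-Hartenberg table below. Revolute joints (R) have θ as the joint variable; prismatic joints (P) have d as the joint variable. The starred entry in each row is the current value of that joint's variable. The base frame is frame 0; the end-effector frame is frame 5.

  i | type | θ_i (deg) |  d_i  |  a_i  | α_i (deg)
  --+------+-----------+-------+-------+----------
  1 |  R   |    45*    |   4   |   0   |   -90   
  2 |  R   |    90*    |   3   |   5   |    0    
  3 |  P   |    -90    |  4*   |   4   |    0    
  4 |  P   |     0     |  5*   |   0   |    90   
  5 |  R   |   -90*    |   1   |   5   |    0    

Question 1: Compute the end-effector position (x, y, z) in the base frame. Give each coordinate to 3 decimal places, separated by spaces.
-2.121 7.778 0.000

after link 1: o_1 = (0.0000, 0.0000, 4.0000)
after link 2: o_2 = (-2.1213, 2.1213, -1.0000)
after link 3: o_3 = (-2.1213, 7.7782, -1.0000)
after link 4: o_4 = (-5.6569, 11.3137, -1.0000)
after link 5: o_5 = (-2.1213, 7.7782, 0.0000)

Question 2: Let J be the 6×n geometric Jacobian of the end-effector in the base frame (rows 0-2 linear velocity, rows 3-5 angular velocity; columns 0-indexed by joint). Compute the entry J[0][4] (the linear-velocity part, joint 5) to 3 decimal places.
3.536

axis z_4 = (0.0000,0.0000,1.0000); lever o_n−o_4 = (3.5355,-3.5355,1.0000)
cross product → J_v[:, 4] = (3.5355,3.5355,-0.0000)
J_ω[:, 4] = z_4
entry J[0][4] = 3.5355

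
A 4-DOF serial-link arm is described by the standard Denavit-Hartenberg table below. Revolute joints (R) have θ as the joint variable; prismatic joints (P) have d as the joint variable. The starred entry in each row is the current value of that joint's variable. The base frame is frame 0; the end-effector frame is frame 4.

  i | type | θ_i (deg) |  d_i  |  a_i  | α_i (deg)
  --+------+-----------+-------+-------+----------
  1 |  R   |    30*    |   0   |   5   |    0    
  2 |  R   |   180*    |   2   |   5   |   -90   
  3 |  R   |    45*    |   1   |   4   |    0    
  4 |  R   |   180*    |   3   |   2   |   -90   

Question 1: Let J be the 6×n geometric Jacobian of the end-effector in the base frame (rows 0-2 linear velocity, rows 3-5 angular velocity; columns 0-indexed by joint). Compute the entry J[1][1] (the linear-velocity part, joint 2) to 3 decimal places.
axis z_1 = (0.0000,0.0000,1.0000); lever o_n−o_1 = (-3.5549,-6.6712,0.5858)
cross product → J_v[:, 1] = (6.6712,-3.5549,0.0000)
J_ω[:, 1] = z_1
entry J[1][1] = -3.5549

-3.555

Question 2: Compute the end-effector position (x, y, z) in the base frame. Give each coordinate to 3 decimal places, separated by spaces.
after link 1: o_1 = (4.3301, 2.5000, 0.0000)
after link 2: o_2 = (-0.0000, 0.0000, 2.0000)
after link 3: o_3 = (-1.9495, -2.2802, -0.8284)
after link 4: o_4 = (0.7753, -4.1712, 0.5858)

0.775 -4.171 0.586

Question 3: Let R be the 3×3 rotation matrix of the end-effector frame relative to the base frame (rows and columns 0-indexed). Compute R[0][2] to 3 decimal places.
End-effector z-axis (col 2 of R) = (-0.6124,-0.3536,0.7071)
R[0][2] = -0.6124

-0.612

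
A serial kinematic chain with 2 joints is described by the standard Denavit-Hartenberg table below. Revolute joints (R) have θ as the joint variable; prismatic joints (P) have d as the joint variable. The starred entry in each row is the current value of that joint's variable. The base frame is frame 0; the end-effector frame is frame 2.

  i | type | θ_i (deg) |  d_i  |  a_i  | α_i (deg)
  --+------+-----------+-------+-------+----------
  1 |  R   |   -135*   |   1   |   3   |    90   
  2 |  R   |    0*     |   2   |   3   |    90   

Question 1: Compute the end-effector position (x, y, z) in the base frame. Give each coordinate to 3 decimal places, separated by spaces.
-5.657 -2.828 1.000

after link 1: o_1 = (-2.1213, -2.1213, 1.0000)
after link 2: o_2 = (-5.6569, -2.8284, 1.0000)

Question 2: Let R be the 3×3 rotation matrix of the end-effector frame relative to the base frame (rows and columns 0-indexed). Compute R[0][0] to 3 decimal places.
-0.707

End-effector x-axis (col 0 of R) = (-0.7071,-0.7071,0.0000)
R[0][0] = -0.7071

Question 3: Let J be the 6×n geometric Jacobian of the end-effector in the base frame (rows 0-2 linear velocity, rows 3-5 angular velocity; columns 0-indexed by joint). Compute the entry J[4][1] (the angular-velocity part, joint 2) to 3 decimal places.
axis z_1 = (-0.7071,0.7071,0.0000); lever o_n−o_1 = (-3.5355,-0.7071,0.0000)
cross product → J_v[:, 1] = (0.0000,-0.0000,3.0000)
J_ω[:, 1] = z_1
entry J[4][1] = 0.7071

0.707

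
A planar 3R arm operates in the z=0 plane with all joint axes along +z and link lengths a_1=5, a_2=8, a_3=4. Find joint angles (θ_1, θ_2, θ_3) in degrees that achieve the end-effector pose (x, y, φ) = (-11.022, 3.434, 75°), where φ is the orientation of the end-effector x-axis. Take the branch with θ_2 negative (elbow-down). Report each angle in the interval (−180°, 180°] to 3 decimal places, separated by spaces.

-149.995 -45.006 -89.999

wrist centre = target − a_3·(cos φ, sin φ) = (-12.0573, -0.4297)
cos θ_2 = (145.5626−5²−8²)/(2·5·8) = 0.7070; θ_2 = -45.0061° (elbow-down)
β = atan2(-0.4297,-12.0573) = -177.9589°; ψ = atan2(-5.6575,10.6563) = -27.9640°
θ_1 = β − ψ = -149.9949°
θ_3 = φ − θ_1 − θ_2 = -89.9990° (wrapped to (-180°,180°])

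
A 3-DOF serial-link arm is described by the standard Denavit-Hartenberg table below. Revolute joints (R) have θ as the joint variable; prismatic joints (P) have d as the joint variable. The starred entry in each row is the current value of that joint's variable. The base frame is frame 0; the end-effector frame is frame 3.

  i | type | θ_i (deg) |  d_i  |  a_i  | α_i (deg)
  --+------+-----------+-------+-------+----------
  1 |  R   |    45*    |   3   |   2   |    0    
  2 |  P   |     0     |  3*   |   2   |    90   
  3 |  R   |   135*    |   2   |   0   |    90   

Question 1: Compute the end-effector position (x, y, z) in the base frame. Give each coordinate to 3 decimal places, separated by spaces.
after link 1: o_1 = (1.4142, 1.4142, 3.0000)
after link 2: o_2 = (2.8284, 2.8284, 6.0000)
after link 3: o_3 = (4.2426, 1.4142, 6.0000)

4.243 1.414 6.000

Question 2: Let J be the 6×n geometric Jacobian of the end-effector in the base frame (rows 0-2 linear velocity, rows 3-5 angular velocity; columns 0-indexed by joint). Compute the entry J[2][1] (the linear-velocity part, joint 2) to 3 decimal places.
prismatic axis z_1 = (0.0000,0.0000,1.0000)
J_v[:, 1] = z_1; J_ω[:, 1] = (0,0,0)
entry J[2][1] = 1.0000

1.000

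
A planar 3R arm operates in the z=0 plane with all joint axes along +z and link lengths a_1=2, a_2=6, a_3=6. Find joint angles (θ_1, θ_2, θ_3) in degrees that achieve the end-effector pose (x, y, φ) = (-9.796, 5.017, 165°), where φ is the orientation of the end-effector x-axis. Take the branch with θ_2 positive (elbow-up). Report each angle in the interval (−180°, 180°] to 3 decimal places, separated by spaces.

wrist centre = target − a_3·(cos φ, sin φ) = (-4.0004, 3.4641)
cos θ_2 = (28.0035−2²−6²)/(2·2·6) = -0.4999; θ_2 = 119.9905° (elbow-up)
β = atan2(3.4641,-4.0004) = 139.1099°; ψ = atan2(5.1967,-0.9991) = 100.8832°
θ_1 = β − ψ = 38.2267°
θ_3 = φ − θ_1 − θ_2 = 6.7828° (wrapped to (-180°,180°])

38.227 119.990 6.783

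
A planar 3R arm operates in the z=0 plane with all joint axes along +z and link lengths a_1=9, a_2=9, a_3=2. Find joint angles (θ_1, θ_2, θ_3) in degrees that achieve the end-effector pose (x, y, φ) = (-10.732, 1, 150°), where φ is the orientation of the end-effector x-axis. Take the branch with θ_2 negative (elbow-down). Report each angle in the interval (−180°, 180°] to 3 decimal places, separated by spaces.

wrist centre = target − a_3·(cos φ, sin φ) = (-8.9999, 0.0000)
cos θ_2 = (80.9991−9²−9²)/(2·9·9) = -0.5000; θ_2 = -120.0004° (elbow-down)
β = atan2(0.0000,-8.9999) = 180.0000°; ψ = atan2(-7.7942,4.4999) = -60.0002°
θ_1 = β − ψ = 240.0002°
θ_3 = φ − θ_1 − θ_2 = 30.0002° (wrapped to (-180°,180°])

-120.000 -120.000 30.000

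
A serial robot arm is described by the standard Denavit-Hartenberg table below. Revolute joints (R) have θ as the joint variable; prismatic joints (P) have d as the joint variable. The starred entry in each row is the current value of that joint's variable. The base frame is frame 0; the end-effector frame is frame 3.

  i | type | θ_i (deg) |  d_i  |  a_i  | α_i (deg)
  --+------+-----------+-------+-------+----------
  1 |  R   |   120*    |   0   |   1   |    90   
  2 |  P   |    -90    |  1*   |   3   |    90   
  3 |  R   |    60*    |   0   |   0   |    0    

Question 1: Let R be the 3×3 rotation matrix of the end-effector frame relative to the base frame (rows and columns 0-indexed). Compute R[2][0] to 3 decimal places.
-0.500

End-effector x-axis (col 0 of R) = (0.7500,0.4330,-0.5000)
R[2][0] = -0.5000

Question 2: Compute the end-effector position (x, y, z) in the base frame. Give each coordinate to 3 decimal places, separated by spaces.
after link 1: o_1 = (-0.5000, 0.8660, 0.0000)
after link 2: o_2 = (0.3660, 1.3660, -3.0000)
after link 3: o_3 = (0.3660, 1.3660, -3.0000)

0.366 1.366 -3.000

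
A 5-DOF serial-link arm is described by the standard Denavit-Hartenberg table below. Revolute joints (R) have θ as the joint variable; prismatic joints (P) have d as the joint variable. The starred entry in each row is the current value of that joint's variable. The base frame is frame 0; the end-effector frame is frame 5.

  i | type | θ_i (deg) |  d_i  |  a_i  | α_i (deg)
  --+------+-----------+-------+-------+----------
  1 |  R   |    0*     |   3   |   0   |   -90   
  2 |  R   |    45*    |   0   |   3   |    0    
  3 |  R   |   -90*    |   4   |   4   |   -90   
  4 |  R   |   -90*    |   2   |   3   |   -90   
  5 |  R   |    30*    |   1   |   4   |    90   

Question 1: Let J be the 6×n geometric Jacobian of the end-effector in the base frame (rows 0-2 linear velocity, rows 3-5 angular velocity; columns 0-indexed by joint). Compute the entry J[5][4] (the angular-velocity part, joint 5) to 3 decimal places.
0.707

axis z_4 = (0.7071,-0.0000,0.7071); lever o_n−o_4 = (-0.7071,3.4641,2.1213)
cross product → J_v[:, 4] = (-2.4495,-2.0000,2.4495)
J_ω[:, 4] = z_4
entry J[5][4] = 0.7071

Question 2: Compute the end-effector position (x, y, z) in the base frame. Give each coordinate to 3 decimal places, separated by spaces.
after link 1: o_1 = (0.0000, 0.0000, 3.0000)
after link 2: o_2 = (2.1213, 0.0000, 0.8787)
after link 3: o_3 = (4.9497, 4.0000, 3.7071)
after link 4: o_4 = (6.3640, 7.0000, 2.2929)
after link 5: o_5 = (5.6569, 10.4641, 4.4142)

5.657 10.464 4.414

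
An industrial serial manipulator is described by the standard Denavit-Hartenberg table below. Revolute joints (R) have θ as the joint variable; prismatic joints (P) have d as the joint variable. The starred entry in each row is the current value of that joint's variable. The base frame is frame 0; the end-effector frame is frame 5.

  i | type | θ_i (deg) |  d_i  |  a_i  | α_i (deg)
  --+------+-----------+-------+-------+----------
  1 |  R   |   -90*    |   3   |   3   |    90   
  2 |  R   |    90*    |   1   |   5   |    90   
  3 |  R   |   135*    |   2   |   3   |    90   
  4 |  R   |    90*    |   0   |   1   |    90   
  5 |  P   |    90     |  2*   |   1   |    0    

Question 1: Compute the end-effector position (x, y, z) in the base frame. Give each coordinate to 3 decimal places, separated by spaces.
-5.243 -6.000 5.172

after link 1: o_1 = (0.0000, -3.0000, 3.0000)
after link 2: o_2 = (-1.0000, -3.0000, 8.0000)
after link 3: o_3 = (-3.1213, -5.0000, 5.8787)
after link 4: o_4 = (-3.1213, -6.0000, 5.8787)
after link 5: o_5 = (-5.2426, -6.0000, 5.1716)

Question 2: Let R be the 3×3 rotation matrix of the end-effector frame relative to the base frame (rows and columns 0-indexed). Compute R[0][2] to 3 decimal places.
-0.707

End-effector z-axis (col 2 of R) = (-0.7071,0.0000,-0.7071)
R[0][2] = -0.7071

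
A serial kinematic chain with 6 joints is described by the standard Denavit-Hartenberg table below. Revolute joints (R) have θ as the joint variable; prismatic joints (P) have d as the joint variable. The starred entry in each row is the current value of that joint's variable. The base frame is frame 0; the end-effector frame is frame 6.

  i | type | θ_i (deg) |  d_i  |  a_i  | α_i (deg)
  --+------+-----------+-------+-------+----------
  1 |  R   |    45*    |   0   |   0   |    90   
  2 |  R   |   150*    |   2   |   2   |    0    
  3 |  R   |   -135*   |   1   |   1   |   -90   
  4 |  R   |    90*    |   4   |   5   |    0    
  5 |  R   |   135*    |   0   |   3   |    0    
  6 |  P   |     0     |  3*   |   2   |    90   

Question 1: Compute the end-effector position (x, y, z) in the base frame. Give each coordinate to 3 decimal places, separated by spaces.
-3.152 -5.323 7.105

after link 1: o_1 = (0.0000, 0.0000, 0.0000)
after link 2: o_2 = (0.1895, -2.6390, 1.0000)
after link 3: o_3 = (1.5796, -2.6631, 1.2588)
after link 4: o_4 = (-2.6880, 0.1404, 5.1225)
after link 5: o_5 = (-2.6369, -2.8085, 4.5735)
after link 6: o_6 = (-3.1518, -5.3234, 7.1052)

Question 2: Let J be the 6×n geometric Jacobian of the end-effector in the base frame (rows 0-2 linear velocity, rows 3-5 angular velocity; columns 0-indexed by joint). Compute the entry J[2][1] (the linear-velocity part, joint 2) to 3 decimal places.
axis z_1 = (0.7071,-0.7071,0.0000); lever o_n−o_1 = (-3.1518,-5.3234,7.1052)
cross product → J_v[:, 1] = (-5.0242,-5.0242,-5.9929)
J_ω[:, 1] = z_1
entry J[2][1] = -5.9929

-5.993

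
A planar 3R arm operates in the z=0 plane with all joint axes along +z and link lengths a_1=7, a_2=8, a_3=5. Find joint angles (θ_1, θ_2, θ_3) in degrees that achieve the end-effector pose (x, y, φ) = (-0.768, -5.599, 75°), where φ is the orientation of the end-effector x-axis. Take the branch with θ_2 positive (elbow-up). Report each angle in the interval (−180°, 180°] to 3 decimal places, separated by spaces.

-149.997 89.996 135.001

wrist centre = target − a_3·(cos φ, sin φ) = (-2.0621, -10.4286)
cos θ_2 = (113.0085−7²−8²)/(2·7·8) = 0.0001; θ_2 = 89.9956° (elbow-up)
β = atan2(-10.4286,-2.0621) = -101.1850°; ψ = atan2(8.0000,7.0006) = 48.8116°
θ_1 = β − ψ = -149.9966°
θ_3 = φ − θ_1 − θ_2 = 135.0010° (wrapped to (-180°,180°])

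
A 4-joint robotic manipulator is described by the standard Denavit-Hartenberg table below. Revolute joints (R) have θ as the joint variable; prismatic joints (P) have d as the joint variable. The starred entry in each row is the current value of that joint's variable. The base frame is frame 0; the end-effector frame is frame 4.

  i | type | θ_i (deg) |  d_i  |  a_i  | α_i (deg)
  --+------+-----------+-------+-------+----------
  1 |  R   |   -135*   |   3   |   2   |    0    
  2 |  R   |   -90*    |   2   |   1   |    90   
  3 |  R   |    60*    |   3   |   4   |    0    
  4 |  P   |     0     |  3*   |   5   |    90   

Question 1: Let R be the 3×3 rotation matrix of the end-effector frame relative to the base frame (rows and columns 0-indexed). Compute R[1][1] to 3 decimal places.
0.707

End-effector y-axis (col 1 of R) = (0.7071,0.7071,0.0000)
R[1][1] = 0.7071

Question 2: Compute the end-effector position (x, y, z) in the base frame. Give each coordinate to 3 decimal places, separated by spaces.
-1.061 6.718 12.794

after link 1: o_1 = (-1.4142, -1.4142, 3.0000)
after link 2: o_2 = (-2.1213, -0.7071, 5.0000)
after link 3: o_3 = (-1.4142, 2.8284, 8.4641)
after link 4: o_4 = (-1.0607, 6.7175, 12.7942)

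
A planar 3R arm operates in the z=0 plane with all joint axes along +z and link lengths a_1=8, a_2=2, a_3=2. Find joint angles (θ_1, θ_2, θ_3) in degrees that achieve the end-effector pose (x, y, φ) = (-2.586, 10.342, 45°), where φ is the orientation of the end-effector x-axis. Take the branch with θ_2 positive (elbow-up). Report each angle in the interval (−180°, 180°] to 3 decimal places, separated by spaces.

wrist centre = target − a_3·(cos φ, sin φ) = (-4.0002, 8.9278)
cos θ_2 = (95.7071−8²−2²)/(2·8·2) = 0.8658; θ_2 = 30.0205° (elbow-up)
β = atan2(8.9278,-4.0002) = 114.1354°; ψ = atan2(1.0006,9.7317) = 5.8706°
θ_1 = β − ψ = 108.2648°
θ_3 = φ − θ_1 − θ_2 = -93.2854° (wrapped to (-180°,180°])

108.265 30.021 -93.285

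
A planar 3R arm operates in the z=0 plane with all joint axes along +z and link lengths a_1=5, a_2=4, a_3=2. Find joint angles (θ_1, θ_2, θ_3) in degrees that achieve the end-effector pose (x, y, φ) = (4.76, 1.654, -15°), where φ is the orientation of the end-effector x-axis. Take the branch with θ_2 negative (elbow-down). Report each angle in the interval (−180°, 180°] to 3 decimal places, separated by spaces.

wrist centre = target − a_3·(cos φ, sin φ) = (2.8281, 2.1716)
cos θ_2 = (12.7144−5²−4²)/(2·5·4) = -0.7071; θ_2 = -135.0026° (elbow-down)
β = atan2(2.1716,2.8281) = 37.5194°; ψ = atan2(-2.8283,2.1714) = -52.4845°
θ_1 = β − ψ = 90.0039°
θ_3 = φ − θ_1 − θ_2 = 29.9987° (wrapped to (-180°,180°])

90.004 -135.003 29.999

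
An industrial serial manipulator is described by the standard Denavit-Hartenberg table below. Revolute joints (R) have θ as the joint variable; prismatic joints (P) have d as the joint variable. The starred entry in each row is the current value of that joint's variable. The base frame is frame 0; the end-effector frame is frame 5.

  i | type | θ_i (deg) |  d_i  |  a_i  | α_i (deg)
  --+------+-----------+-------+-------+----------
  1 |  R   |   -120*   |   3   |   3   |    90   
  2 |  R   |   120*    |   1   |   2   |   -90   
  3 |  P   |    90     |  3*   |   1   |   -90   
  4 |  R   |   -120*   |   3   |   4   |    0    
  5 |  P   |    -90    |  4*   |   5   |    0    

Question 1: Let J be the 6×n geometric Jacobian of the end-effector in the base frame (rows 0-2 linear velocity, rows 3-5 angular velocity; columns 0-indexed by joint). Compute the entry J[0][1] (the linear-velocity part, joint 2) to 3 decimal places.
-3.156

axis z_1 = (-0.8660,0.5000,0.0000); lever o_n−o_1 = (-5.0155,3.9731,-6.3122)
cross product → J_v[:, 1] = (-3.1561,-5.4665,-0.9330)
J_ω[:, 1] = z_1
entry J[0][1] = -3.1561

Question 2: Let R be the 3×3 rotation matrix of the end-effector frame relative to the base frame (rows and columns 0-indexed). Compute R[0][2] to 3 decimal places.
-0.250

End-effector z-axis (col 2 of R) = (-0.2500,-0.4330,-0.8660)
R[0][2] = -0.2500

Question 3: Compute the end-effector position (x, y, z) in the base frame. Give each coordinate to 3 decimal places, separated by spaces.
-6.516 1.375 -3.312

after link 1: o_1 = (-1.5000, -2.5981, 3.0000)
after link 2: o_2 = (-1.8660, -1.2321, 4.7321)
after link 3: o_3 = (0.2990, 0.5179, 3.2321)
after link 4: o_4 = (-0.6830, 2.8170, -1.0981)
after link 5: o_5 = (-6.5155, 1.3750, -3.3122)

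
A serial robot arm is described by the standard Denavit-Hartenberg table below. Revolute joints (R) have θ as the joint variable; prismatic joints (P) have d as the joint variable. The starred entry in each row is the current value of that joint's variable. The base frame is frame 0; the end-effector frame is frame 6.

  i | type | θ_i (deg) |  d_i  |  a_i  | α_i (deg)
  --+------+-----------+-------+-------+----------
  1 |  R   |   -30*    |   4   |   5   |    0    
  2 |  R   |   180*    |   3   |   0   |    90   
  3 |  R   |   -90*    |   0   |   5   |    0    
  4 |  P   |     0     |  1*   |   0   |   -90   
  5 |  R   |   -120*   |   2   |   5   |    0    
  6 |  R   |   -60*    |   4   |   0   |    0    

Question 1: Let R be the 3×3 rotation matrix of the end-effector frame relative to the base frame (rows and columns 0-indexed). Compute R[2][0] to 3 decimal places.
1.000

End-effector x-axis (col 0 of R) = (0.0000,0.0000,1.0000)
R[2][0] = 1.0000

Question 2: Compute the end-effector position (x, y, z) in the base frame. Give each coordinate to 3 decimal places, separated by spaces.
1.799 5.116 4.500

after link 1: o_1 = (4.3301, -2.5000, 4.0000)
after link 2: o_2 = (4.3301, -2.5000, 7.0000)
after link 3: o_3 = (4.3301, -2.5000, 2.0000)
after link 4: o_4 = (4.8301, -1.6340, 2.0000)
after link 5: o_5 = (5.2631, 3.1160, 4.5000)
after link 6: o_6 = (1.7990, 5.1160, 4.5000)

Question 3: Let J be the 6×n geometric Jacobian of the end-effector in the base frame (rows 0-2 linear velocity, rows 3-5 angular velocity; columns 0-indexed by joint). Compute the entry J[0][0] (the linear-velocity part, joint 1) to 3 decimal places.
-5.116

axis z_0 = ẑ; lever o_n−o_0 = (1.7990,5.1160,4.5000)
cross product → J_v[:, 0] = (-5.1160,1.7990,0.0000)
J_ω[:, 0] = z_0
entry J[0][0] = -5.1160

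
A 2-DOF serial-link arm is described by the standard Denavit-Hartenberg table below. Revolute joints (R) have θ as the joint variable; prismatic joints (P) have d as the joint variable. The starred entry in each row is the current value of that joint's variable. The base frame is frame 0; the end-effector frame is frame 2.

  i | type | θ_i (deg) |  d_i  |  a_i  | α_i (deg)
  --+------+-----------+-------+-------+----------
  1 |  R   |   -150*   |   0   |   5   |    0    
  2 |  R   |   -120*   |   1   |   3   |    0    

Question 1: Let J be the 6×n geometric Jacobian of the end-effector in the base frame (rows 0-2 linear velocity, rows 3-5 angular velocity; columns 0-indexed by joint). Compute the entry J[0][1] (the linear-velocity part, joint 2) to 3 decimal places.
-3.000

axis z_1 = (0.0000,0.0000,1.0000); lever o_n−o_1 = (0.0000,3.0000,1.0000)
cross product → J_v[:, 1] = (-3.0000,0.0000,0.0000)
J_ω[:, 1] = z_1
entry J[0][1] = -3.0000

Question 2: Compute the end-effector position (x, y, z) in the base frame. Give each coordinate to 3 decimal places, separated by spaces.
-4.330 0.500 1.000

after link 1: o_1 = (-4.3301, -2.5000, 0.0000)
after link 2: o_2 = (-4.3301, 0.5000, 1.0000)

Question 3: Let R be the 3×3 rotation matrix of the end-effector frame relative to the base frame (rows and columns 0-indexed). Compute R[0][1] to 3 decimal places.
End-effector y-axis (col 1 of R) = (-1.0000,-0.0000,0.0000)
R[0][1] = -1.0000

-1.000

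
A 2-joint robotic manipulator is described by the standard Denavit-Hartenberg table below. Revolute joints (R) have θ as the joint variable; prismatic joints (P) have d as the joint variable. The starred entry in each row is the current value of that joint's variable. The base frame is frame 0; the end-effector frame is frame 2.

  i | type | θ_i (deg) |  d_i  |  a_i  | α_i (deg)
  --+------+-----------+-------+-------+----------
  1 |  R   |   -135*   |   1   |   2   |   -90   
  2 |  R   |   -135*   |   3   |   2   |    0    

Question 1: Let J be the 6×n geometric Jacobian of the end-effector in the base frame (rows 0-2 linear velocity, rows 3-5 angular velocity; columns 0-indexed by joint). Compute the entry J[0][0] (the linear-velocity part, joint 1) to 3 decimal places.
2.536

axis z_0 = ẑ; lever o_n−o_0 = (1.7071,-2.5355,2.4142)
cross product → J_v[:, 0] = (2.5355,1.7071,-0.0000)
J_ω[:, 0] = z_0
entry J[0][0] = 2.5355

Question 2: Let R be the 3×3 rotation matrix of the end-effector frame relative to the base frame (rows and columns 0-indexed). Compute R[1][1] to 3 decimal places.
-0.500

End-effector y-axis (col 1 of R) = (-0.5000,-0.5000,0.7071)
R[1][1] = -0.5000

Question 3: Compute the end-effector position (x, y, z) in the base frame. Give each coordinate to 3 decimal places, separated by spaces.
1.707 -2.536 2.414

after link 1: o_1 = (-1.4142, -1.4142, 1.0000)
after link 2: o_2 = (1.7071, -2.5355, 2.4142)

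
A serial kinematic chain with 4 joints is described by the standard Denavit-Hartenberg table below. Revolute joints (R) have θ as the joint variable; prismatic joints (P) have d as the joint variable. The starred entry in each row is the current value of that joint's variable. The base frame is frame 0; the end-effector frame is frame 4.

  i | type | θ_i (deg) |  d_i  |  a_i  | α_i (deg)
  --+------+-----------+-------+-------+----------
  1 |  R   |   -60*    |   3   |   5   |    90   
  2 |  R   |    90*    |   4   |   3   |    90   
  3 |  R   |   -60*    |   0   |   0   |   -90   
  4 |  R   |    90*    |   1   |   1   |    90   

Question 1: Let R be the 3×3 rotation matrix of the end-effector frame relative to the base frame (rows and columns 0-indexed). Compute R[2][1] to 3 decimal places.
End-effector y-axis (col 1 of R) = (-0.4330,-0.2500,0.8660)
R[2][1] = 0.8660

0.866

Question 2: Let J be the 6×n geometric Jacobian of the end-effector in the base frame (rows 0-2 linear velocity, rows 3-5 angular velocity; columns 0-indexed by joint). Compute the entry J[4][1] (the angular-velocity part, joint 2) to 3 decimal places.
axis z_1 = (-0.8660,-0.5000,0.0000); lever o_n−o_1 = (-4.3971,-1.3840,3.8660)
cross product → J_v[:, 1] = (-1.9330,3.3481,-1.0000)
J_ω[:, 1] = z_1
entry J[4][1] = -0.5000

-0.500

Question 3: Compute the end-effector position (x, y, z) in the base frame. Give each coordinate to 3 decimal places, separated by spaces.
-1.897 -5.714 6.866

after link 1: o_1 = (2.5000, -4.3301, 3.0000)
after link 2: o_2 = (-0.9641, -6.3301, 6.0000)
after link 3: o_3 = (-0.9641, -6.3301, 6.0000)
after link 4: o_4 = (-1.8971, -5.7141, 6.8660)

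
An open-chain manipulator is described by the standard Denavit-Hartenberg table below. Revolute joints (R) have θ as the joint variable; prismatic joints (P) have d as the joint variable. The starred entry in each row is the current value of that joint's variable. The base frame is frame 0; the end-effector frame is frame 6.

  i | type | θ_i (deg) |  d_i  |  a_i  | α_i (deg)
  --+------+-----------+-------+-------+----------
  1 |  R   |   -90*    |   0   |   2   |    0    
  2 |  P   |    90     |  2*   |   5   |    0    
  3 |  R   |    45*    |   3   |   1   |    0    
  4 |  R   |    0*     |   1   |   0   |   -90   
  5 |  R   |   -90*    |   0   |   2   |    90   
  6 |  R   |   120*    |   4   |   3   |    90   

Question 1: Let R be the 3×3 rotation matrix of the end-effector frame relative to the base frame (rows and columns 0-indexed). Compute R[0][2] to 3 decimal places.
End-effector z-axis (col 2 of R) = (-0.3536,0.3536,0.8660)
R[0][2] = -0.3536

-0.354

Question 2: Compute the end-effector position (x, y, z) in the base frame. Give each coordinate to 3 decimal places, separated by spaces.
1.042 -2.284 6.500

after link 1: o_1 = (0.0000, -2.0000, 0.0000)
after link 2: o_2 = (5.0000, -2.0000, 2.0000)
after link 3: o_3 = (5.7071, -1.2929, 5.0000)
after link 4: o_4 = (5.7071, -1.2929, 6.0000)
after link 5: o_5 = (5.7071, -1.2929, 8.0000)
after link 6: o_6 = (1.0416, -2.2842, 6.5000)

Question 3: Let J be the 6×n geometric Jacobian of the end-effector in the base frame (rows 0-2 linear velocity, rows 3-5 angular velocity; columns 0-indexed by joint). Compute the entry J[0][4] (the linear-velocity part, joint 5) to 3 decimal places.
0.354

axis z_4 = (-0.7071,0.7071,0.0000); lever o_n−o_4 = (-4.6655,-0.9913,0.5000)
cross product → J_v[:, 4] = (0.3536,0.3536,4.0000)
J_ω[:, 4] = z_4
entry J[0][4] = 0.3536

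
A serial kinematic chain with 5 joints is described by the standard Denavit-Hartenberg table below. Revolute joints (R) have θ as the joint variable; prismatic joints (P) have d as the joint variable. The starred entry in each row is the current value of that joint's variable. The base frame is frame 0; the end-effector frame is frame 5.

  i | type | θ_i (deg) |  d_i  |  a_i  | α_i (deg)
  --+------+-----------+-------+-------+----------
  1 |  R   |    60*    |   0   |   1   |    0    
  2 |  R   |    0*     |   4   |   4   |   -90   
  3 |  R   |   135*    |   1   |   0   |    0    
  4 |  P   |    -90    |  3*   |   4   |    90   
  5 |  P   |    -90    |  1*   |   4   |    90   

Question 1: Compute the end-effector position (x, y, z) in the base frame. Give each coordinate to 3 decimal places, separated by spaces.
4.268 7.392 1.879

after link 1: o_1 = (0.5000, 0.8660, 0.0000)
after link 2: o_2 = (2.5000, 4.3301, 4.0000)
after link 3: o_3 = (1.6340, 4.8301, 4.0000)
after link 4: o_4 = (0.4501, 8.7796, 1.1716)
after link 5: o_5 = (4.2678, 7.3920, 1.8787)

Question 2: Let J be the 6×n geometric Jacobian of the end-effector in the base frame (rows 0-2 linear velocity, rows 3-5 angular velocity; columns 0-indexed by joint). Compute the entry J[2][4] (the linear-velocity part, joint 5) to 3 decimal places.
prismatic axis z_4 = (0.3536,0.6124,0.7071)
J_v[:, 4] = z_4; J_ω[:, 4] = (0,0,0)
entry J[2][4] = 0.7071

0.707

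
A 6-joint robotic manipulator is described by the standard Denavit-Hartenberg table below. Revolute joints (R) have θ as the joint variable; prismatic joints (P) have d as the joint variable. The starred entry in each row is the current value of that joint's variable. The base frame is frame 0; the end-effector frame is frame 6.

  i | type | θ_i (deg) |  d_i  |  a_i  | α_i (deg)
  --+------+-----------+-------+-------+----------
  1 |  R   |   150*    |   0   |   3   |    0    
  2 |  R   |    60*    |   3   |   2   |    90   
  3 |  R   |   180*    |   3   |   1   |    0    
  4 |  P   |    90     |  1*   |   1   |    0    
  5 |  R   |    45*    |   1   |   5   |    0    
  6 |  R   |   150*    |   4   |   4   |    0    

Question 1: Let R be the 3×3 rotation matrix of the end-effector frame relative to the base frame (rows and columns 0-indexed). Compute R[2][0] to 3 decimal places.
0.966

End-effector x-axis (col 0 of R) = (0.2241,0.1294,0.9659)
R[2][0] = 0.9659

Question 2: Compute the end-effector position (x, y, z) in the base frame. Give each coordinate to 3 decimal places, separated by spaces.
after link 1: o_1 = (-2.5981, 1.5000, 0.0000)
after link 2: o_2 = (-4.3301, 0.5000, 3.0000)
after link 3: o_3 = (-4.9641, 3.5981, 3.0000)
after link 4: o_4 = (-5.4641, 4.4641, 2.0000)
after link 5: o_5 = (-9.0260, 3.5624, -1.5355)
after link 6: o_6 = (-10.1294, 7.5441, 2.3282)

-10.129 7.544 2.328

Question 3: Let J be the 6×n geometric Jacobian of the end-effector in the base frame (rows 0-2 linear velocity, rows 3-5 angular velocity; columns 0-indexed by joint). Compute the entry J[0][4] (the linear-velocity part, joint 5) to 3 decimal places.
axis z_4 = (-0.5000,0.8660,0.0000); lever o_n−o_4 = (-4.6653,3.0800,0.3282)
cross product → J_v[:, 4] = (0.2842,0.1641,2.5003)
J_ω[:, 4] = z_4
entry J[0][4] = 0.2842

0.284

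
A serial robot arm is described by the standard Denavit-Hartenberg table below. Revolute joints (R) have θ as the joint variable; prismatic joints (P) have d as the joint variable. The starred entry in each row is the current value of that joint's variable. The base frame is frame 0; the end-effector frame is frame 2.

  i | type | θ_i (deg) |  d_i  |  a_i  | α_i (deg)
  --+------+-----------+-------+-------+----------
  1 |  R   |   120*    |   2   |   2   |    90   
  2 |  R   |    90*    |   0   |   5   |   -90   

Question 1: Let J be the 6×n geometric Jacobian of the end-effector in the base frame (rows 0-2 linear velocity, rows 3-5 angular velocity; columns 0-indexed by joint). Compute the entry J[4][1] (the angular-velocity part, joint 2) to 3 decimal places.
axis z_1 = (0.8660,0.5000,0.0000); lever o_n−o_1 = (-0.0000,0.0000,5.0000)
cross product → J_v[:, 1] = (2.5000,-4.3301,0.0000)
J_ω[:, 1] = z_1
entry J[4][1] = 0.5000

0.500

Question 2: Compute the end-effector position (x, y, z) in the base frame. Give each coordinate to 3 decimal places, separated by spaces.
after link 1: o_1 = (-1.0000, 1.7321, 2.0000)
after link 2: o_2 = (-1.0000, 1.7321, 7.0000)

-1.000 1.732 7.000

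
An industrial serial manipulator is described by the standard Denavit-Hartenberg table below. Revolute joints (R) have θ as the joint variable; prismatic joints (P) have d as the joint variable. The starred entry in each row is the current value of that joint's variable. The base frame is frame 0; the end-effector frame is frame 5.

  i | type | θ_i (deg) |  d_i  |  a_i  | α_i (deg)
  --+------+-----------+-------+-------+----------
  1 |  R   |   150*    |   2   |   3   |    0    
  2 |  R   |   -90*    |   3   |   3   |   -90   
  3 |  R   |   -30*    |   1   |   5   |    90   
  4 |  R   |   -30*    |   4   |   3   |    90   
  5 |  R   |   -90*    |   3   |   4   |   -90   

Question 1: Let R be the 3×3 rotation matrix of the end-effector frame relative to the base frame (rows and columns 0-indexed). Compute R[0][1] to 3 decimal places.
-0.533

End-effector y-axis (col 1 of R) = (-0.5335,0.8080,0.2500)
R[0][1] = -0.5335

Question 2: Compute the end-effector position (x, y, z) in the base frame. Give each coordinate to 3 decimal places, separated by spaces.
after link 1: o_1 = (-2.5981, 1.5000, 2.0000)
after link 2: o_2 = (-1.0981, 4.0981, 5.0000)
after link 3: o_3 = (0.2010, 8.3481, 7.5000)
after link 4: o_4 = (1.6250, 7.8146, 12.2631)
after link 5: o_5 = (4.2255, 7.1226, 8.0490)

4.225 7.123 8.049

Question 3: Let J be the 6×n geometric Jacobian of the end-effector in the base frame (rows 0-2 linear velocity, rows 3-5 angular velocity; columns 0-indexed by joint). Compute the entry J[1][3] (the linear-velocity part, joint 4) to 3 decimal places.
axis z_3 = (-0.2500,-0.4330,0.8660); lever o_n−o_3 = (4.0245,-1.2255,0.5490)
cross product → J_v[:, 3] = (0.8236,3.6226,2.0490)
J_ω[:, 3] = z_3
entry J[1][3] = 3.6226

3.623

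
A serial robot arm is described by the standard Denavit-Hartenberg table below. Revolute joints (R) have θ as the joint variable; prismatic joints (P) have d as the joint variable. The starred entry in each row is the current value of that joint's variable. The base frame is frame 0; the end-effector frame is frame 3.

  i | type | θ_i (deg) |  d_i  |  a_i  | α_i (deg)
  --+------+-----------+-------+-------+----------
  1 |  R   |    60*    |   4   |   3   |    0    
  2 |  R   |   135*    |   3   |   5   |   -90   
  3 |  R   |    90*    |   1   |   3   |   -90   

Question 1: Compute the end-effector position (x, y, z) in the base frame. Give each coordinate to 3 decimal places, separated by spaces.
after link 1: o_1 = (1.5000, 2.5981, 4.0000)
after link 2: o_2 = (-3.3296, 1.3040, 7.0000)
after link 3: o_3 = (-3.0708, 0.3381, 4.0000)

-3.071 0.338 4.000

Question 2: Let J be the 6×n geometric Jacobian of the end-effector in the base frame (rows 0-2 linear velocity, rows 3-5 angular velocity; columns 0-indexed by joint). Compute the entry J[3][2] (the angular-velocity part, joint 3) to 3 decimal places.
0.259

axis z_2 = (0.2588,-0.9659,0.0000); lever o_n−o_2 = (0.2588,-0.9659,-3.0000)
cross product → J_v[:, 2] = (2.8978,0.7765,-0.0000)
J_ω[:, 2] = z_2
entry J[3][2] = 0.2588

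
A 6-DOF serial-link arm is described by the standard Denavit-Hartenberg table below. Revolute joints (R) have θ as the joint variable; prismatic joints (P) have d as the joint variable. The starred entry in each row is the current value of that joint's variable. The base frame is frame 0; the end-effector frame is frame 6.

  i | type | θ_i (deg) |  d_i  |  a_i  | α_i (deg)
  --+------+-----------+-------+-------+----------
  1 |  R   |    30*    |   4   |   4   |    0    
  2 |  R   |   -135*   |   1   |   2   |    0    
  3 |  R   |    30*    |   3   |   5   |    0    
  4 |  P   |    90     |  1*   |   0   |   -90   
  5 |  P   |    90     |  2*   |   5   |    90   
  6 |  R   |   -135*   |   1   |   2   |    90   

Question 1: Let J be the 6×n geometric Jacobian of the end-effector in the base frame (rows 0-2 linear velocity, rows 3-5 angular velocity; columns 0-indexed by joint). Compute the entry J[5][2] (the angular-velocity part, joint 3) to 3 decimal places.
axis z_2 = (0.0000,0.0000,1.0000); lever o_n−o_2 = (2.1084,-4.0050,0.4142)
cross product → J_v[:, 2] = (4.0050,2.1084,-0.0000)
J_ω[:, 2] = z_2
entry J[5][2] = 1.0000

1.000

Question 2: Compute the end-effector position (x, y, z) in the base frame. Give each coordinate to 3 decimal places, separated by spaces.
after link 1: o_1 = (3.4641, 2.0000, 4.0000)
after link 2: o_2 = (2.9465, 0.0681, 5.0000)
after link 3: o_3 = (4.2406, -4.7615, 8.0000)
after link 4: o_4 = (4.2406, -4.7615, 9.0000)
after link 5: o_5 = (3.7229, -2.8296, 4.0000)
after link 6: o_6 = (5.0549, -3.9368, 5.4142)

5.055 -3.937 5.414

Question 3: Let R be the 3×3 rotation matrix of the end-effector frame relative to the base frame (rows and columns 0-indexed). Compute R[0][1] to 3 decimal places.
0.966

End-effector y-axis (col 1 of R) = (0.9659,0.2588,0.0000)
R[0][1] = 0.9659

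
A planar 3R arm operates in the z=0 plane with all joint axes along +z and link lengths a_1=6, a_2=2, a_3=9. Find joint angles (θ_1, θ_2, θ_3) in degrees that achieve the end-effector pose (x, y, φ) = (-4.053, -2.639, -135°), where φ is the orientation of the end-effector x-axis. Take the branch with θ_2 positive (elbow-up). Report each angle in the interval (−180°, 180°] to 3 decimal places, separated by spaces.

wrist centre = target − a_3·(cos φ, sin φ) = (2.3110, 3.7250)
cos θ_2 = (19.2159−6²−2²)/(2·6·2) = -0.8660; θ_2 = 149.9977° (elbow-up)
β = atan2(3.7250,2.3110) = 58.1846°; ψ = atan2(1.0001,4.2680) = 13.1876°
θ_1 = β − ψ = 44.9970°
θ_3 = φ − θ_1 − θ_2 = 30.0053° (wrapped to (-180°,180°])

44.997 149.998 30.005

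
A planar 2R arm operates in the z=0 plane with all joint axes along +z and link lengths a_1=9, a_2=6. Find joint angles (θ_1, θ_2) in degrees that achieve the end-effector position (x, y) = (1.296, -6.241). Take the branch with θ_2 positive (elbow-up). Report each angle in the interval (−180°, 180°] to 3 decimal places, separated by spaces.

-119.995 135.002

cos θ_2 = (40.6297−9²−6²)/(2·9·6) = -0.7071; θ_2 = 135.0021° (elbow-up)
β = atan2(-6.2410,1.2960) = -78.2687°; ψ = atan2(4.2425,4.7572) = 41.7267°
θ_1 = β − ψ = -119.9954°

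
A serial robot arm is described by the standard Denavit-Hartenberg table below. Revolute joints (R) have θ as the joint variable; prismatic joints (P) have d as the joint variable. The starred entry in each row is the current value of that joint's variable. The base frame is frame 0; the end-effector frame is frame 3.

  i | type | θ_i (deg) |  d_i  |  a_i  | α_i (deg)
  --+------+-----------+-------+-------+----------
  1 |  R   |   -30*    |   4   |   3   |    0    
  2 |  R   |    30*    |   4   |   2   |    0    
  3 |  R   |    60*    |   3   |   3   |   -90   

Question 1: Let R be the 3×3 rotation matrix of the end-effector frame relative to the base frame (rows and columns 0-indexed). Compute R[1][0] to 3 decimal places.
0.866

End-effector x-axis (col 0 of R) = (0.5000,0.8660,0.0000)
R[1][0] = 0.8660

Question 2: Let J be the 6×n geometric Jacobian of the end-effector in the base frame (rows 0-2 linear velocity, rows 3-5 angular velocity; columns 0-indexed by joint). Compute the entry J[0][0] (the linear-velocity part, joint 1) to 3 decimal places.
-1.098

axis z_0 = ẑ; lever o_n−o_0 = (6.0981,1.0981,11.0000)
cross product → J_v[:, 0] = (-1.0981,6.0981,0.0000)
J_ω[:, 0] = z_0
entry J[0][0] = -1.0981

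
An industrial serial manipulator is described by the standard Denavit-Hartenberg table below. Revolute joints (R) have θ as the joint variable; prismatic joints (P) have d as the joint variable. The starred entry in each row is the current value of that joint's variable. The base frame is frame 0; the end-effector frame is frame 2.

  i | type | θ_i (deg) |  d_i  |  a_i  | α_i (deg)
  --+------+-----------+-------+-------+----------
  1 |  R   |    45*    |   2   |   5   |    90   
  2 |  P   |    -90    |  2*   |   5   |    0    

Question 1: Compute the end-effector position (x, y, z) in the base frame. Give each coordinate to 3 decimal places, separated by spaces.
4.950 2.121 -3.000

after link 1: o_1 = (3.5355, 3.5355, 2.0000)
after link 2: o_2 = (4.9497, 2.1213, -3.0000)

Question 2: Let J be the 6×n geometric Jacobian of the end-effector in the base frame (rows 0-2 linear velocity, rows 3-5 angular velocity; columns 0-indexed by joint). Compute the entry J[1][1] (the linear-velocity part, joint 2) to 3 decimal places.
prismatic axis z_1 = (0.7071,-0.7071,0.0000)
J_v[:, 1] = z_1; J_ω[:, 1] = (0,0,0)
entry J[1][1] = -0.7071

-0.707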